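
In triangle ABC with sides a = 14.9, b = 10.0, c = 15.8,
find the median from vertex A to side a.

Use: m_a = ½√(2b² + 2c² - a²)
m_a = ½√(2·10.0² + 2·15.8² − 14.9²) = ½√(2·100 + 2·249.64 − 222.01) = ½√(200 + 499.28 − 222.01) = ½√477.27
√477.27 ≈ 21.8465, so m_a ≈ 10.9233

m_a = 10.92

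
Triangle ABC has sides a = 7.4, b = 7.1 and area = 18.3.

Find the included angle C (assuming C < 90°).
Area = ½·a·b·sin(C)  ⇒  sin(C) = 2·Area/(a·b) = 2·18.3/(7.4·7.1) = 36.6/52.54 ≈ 0.696612
C = arcsin(0.696612) ≈ 44.1558° (taking the acute solution since C < 90°)

C = 44.16°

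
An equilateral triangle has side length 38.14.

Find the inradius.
r = Area/s with s the semi-perimeter.
Area = (√3/4)·38.14² = (√3/4)·1454.6596 ≈ 0.433013·1454.6596 ≈ 629.886
s = 3·38.14/2 = 57.21
r ≈ 629.886/57.21 ≈ 11.0101
(Equivalently r = side/(2√3) = 38.14/3.4641 ≈ 11.0101.)

r = 11.01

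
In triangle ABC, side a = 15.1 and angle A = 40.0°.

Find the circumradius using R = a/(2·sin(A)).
R = a/(2·sin(A)) = 15.1/(2·sin(40.0°))
sin(40.0°) ≈ 0.642788
R ≈ 15.1/(2·0.642788) = 15.1/1.28558 ≈ 11.7457

R = 11.75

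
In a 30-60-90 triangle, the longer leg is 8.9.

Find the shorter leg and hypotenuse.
In a 30-60-90 triangle the sides are in ratio 1 : √3 : 2, so short leg = long leg/√3 and hypotenuse = 2·(short leg).
Short leg = 8.9/√3 ≈ 8.9/1.73205 ≈ 5.13842
Hypotenuse = 2·5.13842 ≈ 10.2768

Short leg = 5.138, Hypotenuse = 10.28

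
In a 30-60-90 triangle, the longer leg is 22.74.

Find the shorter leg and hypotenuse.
In a 30-60-90 triangle the sides are in ratio 1 : √3 : 2, so short leg = long leg/√3 and hypotenuse = 2·(short leg).
Short leg = 22.74/√3 ≈ 22.74/1.73205 ≈ 13.1289
Hypotenuse = 2·13.1289 ≈ 26.2579

Short leg = 13.13, Hypotenuse = 26.26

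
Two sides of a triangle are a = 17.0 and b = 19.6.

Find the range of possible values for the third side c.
Triangle inequality: |a − b| < c < a + b
|a − b| = |17.0 − 19.6| = 2.6
a + b = 17.0 + 19.6 = 36.6

2.6 < c < 36.6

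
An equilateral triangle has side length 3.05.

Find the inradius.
r = Area/s with s the semi-perimeter.
Area = (√3/4)·3.05² = (√3/4)·9.3025 ≈ 0.433013·9.3025 ≈ 4.0281
s = 3·3.05/2 = 4.575
r ≈ 4.0281/4.575 ≈ 0.880459
(Equivalently r = side/(2√3) = 3.05/3.4641 ≈ 0.880459.)

r = 0.8805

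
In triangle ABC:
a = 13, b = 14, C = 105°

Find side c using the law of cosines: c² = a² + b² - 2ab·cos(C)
c² = 13² + 14² − 2·13·14·cos(105°)
cos(105°) ≈ -0.258819
c² ≈ 169 + 196 − 364·(-0.258819) ≈ 365 + 94.2101 ≈ 459.21
c ≈ √459.21 ≈ 21.4292

c = 21.43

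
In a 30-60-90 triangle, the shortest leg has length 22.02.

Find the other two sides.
In a 30-60-90 triangle the sides are in ratio 1 : √3 : 2 (short leg : long leg : hypotenuse).
Long leg = 22.02·√3 ≈ 22.02·1.73205 ≈ 38.1398
Hypotenuse = 2·22.02 = 44.04

Long leg = 22.02√3 = 38.14, Hypotenuse = 44.04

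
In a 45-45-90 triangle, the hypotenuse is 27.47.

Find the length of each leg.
In a 45-45-90 triangle hypotenuse = leg·√2, so leg = hypotenuse/√2.
Leg = 27.47/√2 ≈ 27.47/1.41421 ≈ 19.4242

Each leg = 19.42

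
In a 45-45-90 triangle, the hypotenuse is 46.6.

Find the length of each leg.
In a 45-45-90 triangle hypotenuse = leg·√2, so leg = hypotenuse/√2.
Leg = 46.6/√2 ≈ 46.6/1.41421 ≈ 32.9512

Each leg = 32.95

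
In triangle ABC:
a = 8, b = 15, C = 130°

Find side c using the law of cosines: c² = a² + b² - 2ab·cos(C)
c² = 8² + 15² − 2·8·15·cos(130°)
cos(130°) ≈ -0.642788
c² ≈ 64 + 225 − 240·(-0.642788) ≈ 289 + 154.269 ≈ 443.269
c ≈ √443.269 ≈ 21.054

c = 21.05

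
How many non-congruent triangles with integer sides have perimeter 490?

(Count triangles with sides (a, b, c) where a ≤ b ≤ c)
Let a ≤ b ≤ c with a + b + c = 490. The only binding inequality is a + b > c, i.e. 490 − c > c, so c < 490/2; and c ≥ 490/3 since c is the largest side.
So 164 ≤ c ≤ 244. For each c, b runs from ⌈(490 − c)/2⌉ up to c (then a = 490 − b − c satisfies 1 ≤ a ≤ b automatically), giving c − ⌈(490 − c)/2⌉ + 1 choices.
Summing over c: 2 + 3 + 5 + 6 + … + 120 + 122  (81 terms, c = 164, …, 244) = 5002
Check (closed form: nearest integer to p²/48 for even p, (p+3)²/48 for odd p): 490²/48 = 240100/48 ≈ 5002.08 → 5002

5002 triangles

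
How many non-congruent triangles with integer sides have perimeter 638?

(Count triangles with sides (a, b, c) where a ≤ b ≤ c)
Let a ≤ b ≤ c with a + b + c = 638. The only binding inequality is a + b > c, i.e. 638 − c > c, so c < 638/2; and c ≥ 638/3 since c is the largest side.
So 213 ≤ c ≤ 318. For each c, b runs from ⌈(638 − c)/2⌉ up to c (then a = 638 − b − c satisfies 1 ≤ a ≤ b automatically), giving c − ⌈(638 − c)/2⌉ + 1 choices.
Summing over c: 1 + 3 + 4 + 6 + … + 157 + 159  (106 terms, c = 213, …, 318) = 8480
Check (closed form: nearest integer to p²/48 for even p, (p+3)²/48 for odd p): 638²/48 = 407044/48 ≈ 8480.08 → 8480

8480 triangles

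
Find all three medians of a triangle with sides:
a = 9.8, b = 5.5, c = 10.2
Median formula: m_a = ½√(2b² + 2c² − a²) (and cyclically). a² = 96.04, b² = 30.25, c² = 104.04.
m_a = ½√(2·30.25 + 2·104.04 − 96.04) = ½√172.54 ≈ ½·13.1354 ≈ 6.56772
m_b = ½√(2·96.04 + 2·104.04 − 30.25) = ½√369.91 ≈ ½·19.233 ≈ 9.61652
m_c = ½√(2·96.04 + 2·30.25 − 104.04) = ½√148.54 ≈ ½·12.1877 ≈ 6.09385

m_a = 6.568, m_b = 9.617, m_c = 6.094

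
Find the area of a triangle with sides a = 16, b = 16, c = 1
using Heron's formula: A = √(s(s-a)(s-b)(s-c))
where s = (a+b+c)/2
s = (16 + 16 + 1)/2 = 33/2 = 16.5
s − a = 0.5, s − b = 0.5, s − c = 15.5
s(s−a)(s−b)(s−c) = 16.5·0.5·0.5·15.5 = 63.9375
Area = √63.9375 ≈ 7.99609

s = 16.5, Area = 7.996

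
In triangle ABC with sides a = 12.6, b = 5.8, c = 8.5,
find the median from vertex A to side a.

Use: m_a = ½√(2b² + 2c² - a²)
m_a = ½√(2·5.8² + 2·8.5² − 12.6²) = ½√(2·33.64 + 2·72.25 − 158.76) = ½√(67.28 + 144.5 − 158.76) = ½√53.02
√53.02 ≈ 7.28148, so m_a ≈ 3.64074

m_a = 3.641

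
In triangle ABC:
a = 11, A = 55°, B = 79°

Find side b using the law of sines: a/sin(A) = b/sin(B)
a/sin(A) = b/sin(B)  ⇒  b = a·sin(B)/sin(A) = 11·sin(79°)/sin(55°)
sin(79°) ≈ 0.981627, sin(55°) ≈ 0.819152
b ≈ 11·0.981627/0.819152 ≈ 10.7979/0.819152 ≈ 13.1818

b = 13.18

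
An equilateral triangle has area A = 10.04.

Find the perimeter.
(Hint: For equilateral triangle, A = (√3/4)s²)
A = (√3/4)s²  ⇒  s² = 4A/√3 = 4·10.04/√3 = 40.16/1.73205 ≈ 23.1864
s ≈ √23.1864 ≈ 4.81522
Perimeter = 3s ≈ 3·4.81522 ≈ 14.4457

Perimeter = 14.45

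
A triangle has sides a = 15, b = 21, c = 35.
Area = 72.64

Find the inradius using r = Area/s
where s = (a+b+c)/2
s = (15 + 21 + 35)/2 = 71/2 = 35.5
r = Area/s = 72.64/35.5 ≈ 2.0462

r = 2.046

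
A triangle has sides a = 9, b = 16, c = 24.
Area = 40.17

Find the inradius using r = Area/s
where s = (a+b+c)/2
s = (9 + 16 + 24)/2 = 49/2 = 24.5
r = Area/s = 40.17/24.5 ≈ 1.63959

r = 1.64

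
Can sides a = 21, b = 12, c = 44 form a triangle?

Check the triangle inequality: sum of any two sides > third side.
a + b vs c: 21 + 12 = 33 ≤ 44  ✗
a + c vs b: 21 + 44 = 65 > 12  ✓
b + c vs a: 12 + 44 = 56 > 21  ✓

No: 21 + 12 = 33 is not > 44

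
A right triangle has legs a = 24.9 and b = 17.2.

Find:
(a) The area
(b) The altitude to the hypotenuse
(a) The legs are perpendicular, so Area = ½·a·b = ½·24.9·17.2 = ½·428.28 = 214.14
(b) Hypotenuse c = √(a² + b²) = √(620.01 + 295.84) = √915.85 ≈ 30.263
    Area = ½·c·h_c  ⇒  h_c = 2·Area/c = 428.28/30.263 ≈ 14.1519

Area = 214.14, h_c = 14.15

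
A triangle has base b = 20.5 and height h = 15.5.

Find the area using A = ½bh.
A = ½·b·h = ½·20.5·15.5 = ½·317.75 = 158.875

Area = 158.875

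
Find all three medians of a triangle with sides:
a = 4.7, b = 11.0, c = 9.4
Median formula: m_a = ½√(2b² + 2c² − a²) (and cyclically). a² = 22.09, b² = 121, c² = 88.36.
m_a = ½√(2·121 + 2·88.36 − 22.09) = ½√396.63 ≈ ½·19.9156 ≈ 9.95779
m_b = ½√(2·22.09 + 2·88.36 − 121) = ½√99.9 ≈ ½·9.995 ≈ 4.9975
m_c = ½√(2·22.09 + 2·121 − 88.36) = ½√197.82 ≈ ½·14.0648 ≈ 7.03242

m_a = 9.958, m_b = 4.997, m_c = 7.032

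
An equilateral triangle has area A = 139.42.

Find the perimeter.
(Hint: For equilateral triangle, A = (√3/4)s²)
A = (√3/4)s²  ⇒  s² = 4A/√3 = 4·139.42/√3 = 557.68/1.73205 ≈ 321.977
s ≈ √321.977 ≈ 17.9437
Perimeter = 3s ≈ 3·17.9437 ≈ 53.8311

Perimeter = 53.83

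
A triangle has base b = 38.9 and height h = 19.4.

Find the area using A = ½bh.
A = ½·b·h = ½·38.9·19.4 = ½·754.66 = 377.33

Area = 377.33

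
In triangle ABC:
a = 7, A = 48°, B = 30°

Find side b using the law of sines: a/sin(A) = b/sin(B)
a/sin(A) = b/sin(B)  ⇒  b = a·sin(B)/sin(A) = 7·sin(30°)/sin(48°)
sin(30°) ≈ 0.5, sin(48°) ≈ 0.743145
b ≈ 7·0.5/0.743145 ≈ 3.5/0.743145 ≈ 4.70971

b = 4.71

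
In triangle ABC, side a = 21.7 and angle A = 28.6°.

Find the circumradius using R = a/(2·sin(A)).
R = a/(2·sin(A)) = 21.7/(2·sin(28.6°))
sin(28.6°) ≈ 0.478692
R ≈ 21.7/(2·0.478692) = 21.7/0.957384 ≈ 22.6659

R = 22.67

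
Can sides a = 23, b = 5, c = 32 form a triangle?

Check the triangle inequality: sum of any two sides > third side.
a + b vs c: 23 + 5 = 28 ≤ 32  ✗
a + c vs b: 23 + 32 = 55 > 5  ✓
b + c vs a: 5 + 32 = 37 > 23  ✓

No: 23 + 5 = 28 is not > 32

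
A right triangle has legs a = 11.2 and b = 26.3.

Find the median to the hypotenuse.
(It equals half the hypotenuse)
Hypotenuse c = √(a² + b²) = √(125.44 + 691.69) = √817.13 ≈ 28.5855
Median to hypotenuse = c/2 ≈ 28.5855/2 ≈ 14.2927

Median = 14.29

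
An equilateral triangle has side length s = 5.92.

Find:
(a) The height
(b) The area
(a) The height splits the triangle into two 30-60-90 halves: h = s·√3/2 = 5.92·1.73205/2 ≈ 10.2537/2 ≈ 5.12687
(b) Area = (√3/4)·s² = (√3/4)·5.92² = (√3/4)·35.0464 ≈ 0.433013·35.0464 ≈ 15.1755

Height = 5.127, Area = 15.18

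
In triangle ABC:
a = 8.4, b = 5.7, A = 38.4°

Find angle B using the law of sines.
a/sin(A) = b/sin(B)  ⇒  sin(B) = b·sin(A)/a = 5.7·sin(38.4°)/8.4
sin(38.4°) ≈ 0.621148
sin(B) ≈ 5.7·0.621148/8.4 ≈ 3.54054/8.4 ≈ 0.421493
B = arcsin(0.421493) ≈ 24.9289°
(Since b ≤ a we need B ≤ A, so the obtuse alternative 180° − 24.9289° ≈ 155.071° is rejected.)

B = 24.93°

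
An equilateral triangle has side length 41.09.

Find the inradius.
r = Area/s with s the semi-perimeter.
Area = (√3/4)·41.09² = (√3/4)·1688.3881 ≈ 0.433013·1688.3881 ≈ 731.093
s = 3·41.09/2 = 61.635
r ≈ 731.093/61.635 ≈ 11.8617
(Equivalently r = side/(2√3) = 41.09/3.4641 ≈ 11.8617.)

r = 11.86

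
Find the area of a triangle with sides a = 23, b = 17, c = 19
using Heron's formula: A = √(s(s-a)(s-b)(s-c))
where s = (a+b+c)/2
s = (23 + 17 + 19)/2 = 59/2 = 29.5
s − a = 6.5, s − b = 12.5, s − c = 10.5
s(s−a)(s−b)(s−c) = 29.5·6.5·12.5·10.5 = 25167.1875
Area = √25167.1875 ≈ 158.642

s = 29.5, Area = 158.6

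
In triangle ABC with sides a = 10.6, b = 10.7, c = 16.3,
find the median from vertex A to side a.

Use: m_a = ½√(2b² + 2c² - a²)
m_a = ½√(2·10.7² + 2·16.3² − 10.6²) = ½√(2·114.49 + 2·265.69 − 112.36) = ½√(228.98 + 531.38 − 112.36) = ½√648
√648 ≈ 25.4558, so m_a ≈ 12.7279

m_a = 12.73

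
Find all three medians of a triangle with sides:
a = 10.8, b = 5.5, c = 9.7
Median formula: m_a = ½√(2b² + 2c² − a²) (and cyclically). a² = 116.64, b² = 30.25, c² = 94.09.
m_a = ½√(2·30.25 + 2·94.09 − 116.64) = ½√132.04 ≈ ½·11.4909 ≈ 5.74543
m_b = ½√(2·116.64 + 2·94.09 − 30.25) = ½√391.21 ≈ ½·19.779 ≈ 9.88951
m_c = ½√(2·116.64 + 2·30.25 − 94.09) = ½√199.69 ≈ ½·14.1312 ≈ 7.06559

m_a = 5.745, m_b = 9.89, m_c = 7.066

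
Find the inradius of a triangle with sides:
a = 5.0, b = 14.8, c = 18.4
r = Area/s where s is the semi-perimeter.
s = (5.0 + 14.8 + 18.4)/2 = 38.2/2 = 19.1
Area = √(s(s−a)(s−b)(s−c)) = √(19.1·14.1·4.3·0.7) ≈ √810.623 ≈ 28.4714
r ≈ 28.4714/19.1 ≈ 1.49065

r = 1.491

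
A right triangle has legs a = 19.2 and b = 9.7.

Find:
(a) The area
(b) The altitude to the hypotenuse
(a) The legs are perpendicular, so Area = ½·a·b = ½·19.2·9.7 = ½·186.24 = 93.12
(b) Hypotenuse c = √(a² + b²) = √(368.64 + 94.09) = √462.73 ≈ 21.5112
    Area = ½·c·h_c  ⇒  h_c = 2·Area/c = 186.24/21.5112 ≈ 8.65783

Area = 93.12, h_c = 8.658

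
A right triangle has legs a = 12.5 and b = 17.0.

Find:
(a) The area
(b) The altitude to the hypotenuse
(a) The legs are perpendicular, so Area = ½·a·b = ½·12.5·17.0 = ½·212.5 = 106.25
(b) Hypotenuse c = √(a² + b²) = √(156.25 + 289) = √445.25 ≈ 21.1009
    Area = ½·c·h_c  ⇒  h_c = 2·Area/c = 212.5/21.1009 ≈ 10.0706

Area = 106.25, h_c = 10.07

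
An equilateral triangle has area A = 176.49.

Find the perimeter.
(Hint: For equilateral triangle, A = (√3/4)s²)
A = (√3/4)s²  ⇒  s² = 4A/√3 = 4·176.49/√3 = 705.96/1.73205 ≈ 407.586
s ≈ √407.586 ≈ 20.1888
Perimeter = 3s ≈ 3·20.1888 ≈ 60.5663

Perimeter = 60.57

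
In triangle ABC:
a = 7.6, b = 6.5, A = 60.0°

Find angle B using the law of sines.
a/sin(A) = b/sin(B)  ⇒  sin(B) = b·sin(A)/a = 6.5·sin(60.0°)/7.6
sin(60.0°) ≈ 0.866025
sin(B) ≈ 6.5·0.866025/7.6 ≈ 5.62917/7.6 ≈ 0.74068
B = arcsin(0.74068) ≈ 47.7893°
(Since b ≤ a we need B ≤ A, so the obtuse alternative 180° − 47.7893° ≈ 132.211° is rejected.)

B = 47.79°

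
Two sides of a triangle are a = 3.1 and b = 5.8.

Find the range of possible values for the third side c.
Triangle inequality: |a − b| < c < a + b
|a − b| = |3.1 − 5.8| = 2.7
a + b = 3.1 + 5.8 = 8.9

2.7 < c < 8.9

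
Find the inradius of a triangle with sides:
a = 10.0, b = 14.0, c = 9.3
r = Area/s where s is the semi-perimeter.
s = (10.0 + 14.0 + 9.3)/2 = 33.3/2 = 16.65
Area = √(s(s−a)(s−b)(s−c)) = √(16.65·6.65·2.65·7.35) ≈ √2156.6 ≈ 46.4392
r ≈ 46.4392/16.65 ≈ 2.78914

r = 2.789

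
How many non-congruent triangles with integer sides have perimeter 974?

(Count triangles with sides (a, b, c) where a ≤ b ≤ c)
Let a ≤ b ≤ c with a + b + c = 974. The only binding inequality is a + b > c, i.e. 974 − c > c, so c < 974/2; and c ≥ 974/3 since c is the largest side.
So 325 ≤ c ≤ 486. For each c, b runs from ⌈(974 − c)/2⌉ up to c (then a = 974 − b − c satisfies 1 ≤ a ≤ b automatically), giving c − ⌈(974 − c)/2⌉ + 1 choices.
Summing over c: 1 + 3 + 4 + 6 + … + 241 + 243  (162 terms, c = 325, …, 486) = 19764
Check (closed form: nearest integer to p²/48 for even p, (p+3)²/48 for odd p): 974²/48 = 948676/48 ≈ 19764.08 → 19764

19764 triangles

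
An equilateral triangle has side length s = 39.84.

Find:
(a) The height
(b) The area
(a) The height splits the triangle into two 30-60-90 halves: h = s·√3/2 = 39.84·1.73205/2 ≈ 69.0049/2 ≈ 34.5025
(b) Area = (√3/4)·s² = (√3/4)·39.84² = (√3/4)·1587.2256 ≈ 0.433013·1587.2256 ≈ 687.289

Height = 34.5, Area = 687.3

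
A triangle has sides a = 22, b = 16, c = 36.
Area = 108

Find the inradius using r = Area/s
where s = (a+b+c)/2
s = (22 + 16 + 36)/2 = 74/2 = 37
r = Area/s = 108/37 ≈ 2.91892

r = 2.919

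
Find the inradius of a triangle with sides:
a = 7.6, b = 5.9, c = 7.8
r = Area/s where s is the semi-perimeter.
s = (7.6 + 5.9 + 7.8)/2 = 21.3/2 = 10.65
Area = √(s(s−a)(s−b)(s−c)) = √(10.65·3.05·4.75·2.85) ≈ √439.732 ≈ 20.9698
r ≈ 20.9698/10.65 ≈ 1.96899

r = 1.969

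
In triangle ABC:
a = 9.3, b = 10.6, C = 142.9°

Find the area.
Two sides and the included angle (SAS): A = ½·a·b·sin(C) = ½·9.3·10.6·sin(142.9°)
sin(142.9°) ≈ 0.603208
A ≈ ½·98.58·0.603208 = 49.29·0.603208 ≈ 29.7321

Area = 29.73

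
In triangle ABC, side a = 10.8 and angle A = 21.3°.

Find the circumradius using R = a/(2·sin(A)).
R = a/(2·sin(A)) = 10.8/(2·sin(21.3°))
sin(21.3°) ≈ 0.363251
R ≈ 10.8/(2·0.363251) = 10.8/0.726502 ≈ 14.8657

R = 14.87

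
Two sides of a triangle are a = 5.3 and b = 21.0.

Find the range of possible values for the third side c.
Triangle inequality: |a − b| < c < a + b
|a − b| = |5.3 − 21.0| = 15.7
a + b = 5.3 + 21.0 = 26.3

15.7 < c < 26.3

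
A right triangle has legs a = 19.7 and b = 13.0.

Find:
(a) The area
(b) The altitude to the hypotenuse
(a) The legs are perpendicular, so Area = ½·a·b = ½·19.7·13.0 = ½·256.1 = 128.05
(b) Hypotenuse c = √(a² + b²) = √(388.09 + 169) = √557.09 ≈ 23.6028
    Area = ½·c·h_c  ⇒  h_c = 2·Area/c = 256.1/23.6028 ≈ 10.8504

Area = 128.05, h_c = 10.85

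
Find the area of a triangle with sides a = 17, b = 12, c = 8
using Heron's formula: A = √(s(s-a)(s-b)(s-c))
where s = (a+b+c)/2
s = (17 + 12 + 8)/2 = 37/2 = 18.5
s − a = 1.5, s − b = 6.5, s − c = 10.5
s(s−a)(s−b)(s−c) = 18.5·1.5·6.5·10.5 = 1893.9375
Area = √1893.9375 ≈ 43.5194

s = 18.5, Area = 43.52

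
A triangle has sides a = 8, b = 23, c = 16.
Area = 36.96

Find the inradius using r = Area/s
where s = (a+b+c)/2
s = (8 + 23 + 16)/2 = 47/2 = 23.5
r = Area/s = 36.96/23.5 ≈ 1.57277

r = 1.573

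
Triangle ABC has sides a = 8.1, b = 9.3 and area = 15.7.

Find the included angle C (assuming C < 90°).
Area = ½·a·b·sin(C)  ⇒  sin(C) = 2·Area/(a·b) = 2·15.7/(8.1·9.3) = 31.4/75.33 ≈ 0.416833
C = arcsin(0.416833) ≈ 24.6348° (taking the acute solution since C < 90°)

C = 24.63°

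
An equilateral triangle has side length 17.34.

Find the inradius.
r = Area/s with s the semi-perimeter.
Area = (√3/4)·17.34² = (√3/4)·300.6756 ≈ 0.433013·300.6756 ≈ 130.196
s = 3·17.34/2 = 26.01
r ≈ 130.196/26.01 ≈ 5.00563
(Equivalently r = side/(2√3) = 17.34/3.4641 ≈ 5.00563.)

r = 5.006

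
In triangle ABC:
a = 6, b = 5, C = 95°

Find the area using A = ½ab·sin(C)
A = ½·a·b·sin(C) = ½·6·5·sin(95°)
sin(95°) ≈ 0.996195
A ≈ ½·30·0.996195 = 15·0.996195 ≈ 14.9429

Area = 14.94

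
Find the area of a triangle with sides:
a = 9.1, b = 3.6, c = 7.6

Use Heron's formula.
s = (9.1 + 3.6 + 7.6)/2 = 20.3/2 = 10.15
s − a = 1.05, s − b = 6.55, s − c = 2.55
s(s−a)(s−b)(s−c) = 10.15·1.05·6.55·2.55 ≈ 178.007
Area = √178.007 ≈ 13.3419

Area = 13.34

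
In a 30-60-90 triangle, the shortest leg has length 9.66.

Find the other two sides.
In a 30-60-90 triangle the sides are in ratio 1 : √3 : 2 (short leg : long leg : hypotenuse).
Long leg = 9.66·√3 ≈ 9.66·1.73205 ≈ 16.7316
Hypotenuse = 2·9.66 = 19.32

Long leg = 9.66√3 = 16.73, Hypotenuse = 19.32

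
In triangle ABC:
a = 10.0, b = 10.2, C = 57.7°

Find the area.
Two sides and the included angle (SAS): A = ½·a·b·sin(C) = ½·10.0·10.2·sin(57.7°)
sin(57.7°) ≈ 0.845262
A ≈ ½·102·0.845262 = 51·0.845262 ≈ 43.1084

Area = 43.11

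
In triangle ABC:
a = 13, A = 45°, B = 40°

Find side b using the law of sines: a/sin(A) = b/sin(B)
a/sin(A) = b/sin(B)  ⇒  b = a·sin(B)/sin(A) = 13·sin(40°)/sin(45°)
sin(40°) ≈ 0.642788, sin(45°) ≈ 0.707107
b ≈ 13·0.642788/0.707107 ≈ 8.35624/0.707107 ≈ 11.8175

b = 11.82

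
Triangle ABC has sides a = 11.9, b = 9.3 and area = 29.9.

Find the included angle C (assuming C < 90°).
Area = ½·a·b·sin(C)  ⇒  sin(C) = 2·Area/(a·b) = 2·29.9/(11.9·9.3) = 59.8/110.67 ≈ 0.540345
C = arcsin(0.540345) ≈ 32.7071° (taking the acute solution since C < 90°)

C = 32.71°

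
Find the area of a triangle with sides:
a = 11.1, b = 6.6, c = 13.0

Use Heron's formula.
s = (11.1 + 6.6 + 13.0)/2 = 30.7/2 = 15.35
s − a = 4.25, s − b = 8.75, s − c = 2.35
s(s−a)(s−b)(s−c) = 15.35·4.25·8.75·2.35 ≈ 1341.45
Area = √1341.45 ≈ 36.6258

Area = 36.63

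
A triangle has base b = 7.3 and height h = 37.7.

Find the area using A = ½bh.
A = ½·b·h = ½·7.3·37.7 = ½·275.21 = 137.605

Area = 137.605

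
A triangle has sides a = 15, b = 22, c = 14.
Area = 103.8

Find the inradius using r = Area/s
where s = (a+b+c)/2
s = (15 + 22 + 14)/2 = 51/2 = 25.5
r = Area/s = 103.8/25.5 ≈ 4.07059

r = 4.071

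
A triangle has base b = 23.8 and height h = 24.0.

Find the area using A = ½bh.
A = ½·b·h = ½·23.8·24.0 = ½·571.2 = 285.6

Area = 285.6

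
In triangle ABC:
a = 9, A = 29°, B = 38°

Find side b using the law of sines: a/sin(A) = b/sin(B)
a/sin(A) = b/sin(B)  ⇒  b = a·sin(B)/sin(A) = 9·sin(38°)/sin(29°)
sin(38°) ≈ 0.615661, sin(29°) ≈ 0.48481
b ≈ 9·0.615661/0.48481 ≈ 5.54095/0.48481 ≈ 11.4291

b = 11.43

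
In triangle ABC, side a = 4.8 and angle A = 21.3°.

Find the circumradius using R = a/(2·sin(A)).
R = a/(2·sin(A)) = 4.8/(2·sin(21.3°))
sin(21.3°) ≈ 0.363251
R ≈ 4.8/(2·0.363251) = 4.8/0.726502 ≈ 6.607

R = 6.607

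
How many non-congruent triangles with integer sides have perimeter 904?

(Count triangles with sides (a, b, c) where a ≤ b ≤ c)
Let a ≤ b ≤ c with a + b + c = 904. The only binding inequality is a + b > c, i.e. 904 − c > c, so c < 904/2; and c ≥ 904/3 since c is the largest side.
So 302 ≤ c ≤ 451. For each c, b runs from ⌈(904 − c)/2⌉ up to c (then a = 904 − b − c satisfies 1 ≤ a ≤ b automatically), giving c − ⌈(904 − c)/2⌉ + 1 choices.
Summing over c: 2 + 3 + 5 + 6 + … + 224 + 225  (150 terms, c = 302, …, 451) = 17025
Check (closed form: nearest integer to p²/48 for even p, (p+3)²/48 for odd p): 904²/48 = 817216/48 ≈ 17025.33 → 17025

17025 triangles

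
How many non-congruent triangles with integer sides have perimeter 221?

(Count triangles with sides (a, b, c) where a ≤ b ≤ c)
Let a ≤ b ≤ c with a + b + c = 221. The only binding inequality is a + b > c, i.e. 221 − c > c, so c < 221/2; and c ≥ 221/3 since c is the largest side.
So 74 ≤ c ≤ 110. For each c, b runs from ⌈(221 − c)/2⌉ up to c (then a = 221 − b − c satisfies 1 ≤ a ≤ b automatically), giving c − ⌈(221 − c)/2⌉ + 1 choices.
Summing over c: 1 + 3 + 4 + 6 + … + 54 + 55  (37 terms, c = 74, …, 110) = 1045
Check (closed form: nearest integer to p²/48 for even p, (p+3)²/48 for odd p): (221+3)²/48 = 224²/48 = 50176/48 ≈ 1045.33 → 1045

1045 triangles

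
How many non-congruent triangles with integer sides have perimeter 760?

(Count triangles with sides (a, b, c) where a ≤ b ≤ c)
Let a ≤ b ≤ c with a + b + c = 760. The only binding inequality is a + b > c, i.e. 760 − c > c, so c < 760/2; and c ≥ 760/3 since c is the largest side.
So 254 ≤ c ≤ 379. For each c, b runs from ⌈(760 − c)/2⌉ up to c (then a = 760 − b − c satisfies 1 ≤ a ≤ b automatically), giving c − ⌈(760 − c)/2⌉ + 1 choices.
Summing over c: 2 + 3 + 5 + 6 + … + 188 + 189  (126 terms, c = 254, …, 379) = 12033
Check (closed form: nearest integer to p²/48 for even p, (p+3)²/48 for odd p): 760²/48 = 577600/48 ≈ 12033.33 → 12033

12033 triangles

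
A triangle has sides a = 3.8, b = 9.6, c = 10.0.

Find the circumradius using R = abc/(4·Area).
First find the area with Heron's formula.
s = (3.8 + 9.6 + 10.0)/2 = 11.7
Area = √(s(s−a)(s−b)(s−c)) = √(11.7·7.9·2.1·1.7) ≈ √329.975 ≈ 18.1652
abc = 3.8·9.6·10.0 = 364.8
R = abc/(4·Area) ≈ 364.8/(4·18.1652) = 364.8/72.6609 ≈ 5.02058

R = 5.021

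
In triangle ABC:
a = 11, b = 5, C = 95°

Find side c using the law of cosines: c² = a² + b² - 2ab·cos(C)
c² = 11² + 5² − 2·11·5·cos(95°)
cos(95°) ≈ -0.0871557
c² ≈ 121 + 25 − 110·(-0.0871557) ≈ 146 + 9.58713 ≈ 155.587
c ≈ √155.587 ≈ 12.4735

c = 12.47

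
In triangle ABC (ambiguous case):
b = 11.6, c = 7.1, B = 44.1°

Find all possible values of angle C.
b/sin(B) = c/sin(C)  ⇒  sin(C) = c·sin(B)/b = 7.1·sin(44.1°)/11.6
sin(44.1°) ≈ 0.695913
sin(C) ≈ 7.1·0.695913/11.6 ≈ 4.94098/11.6 ≈ 0.425947
Candidate 1: C₁ = arcsin(0.425947) ≈ 25.2106°  →  A = 180° − 44.1° − 25.2106° ≈ 110.689° > 0, valid
Candidate 2: C₂ = 180° − C₁ ≈ 154.789°  →  A = 180° − 44.1° − 154.789° ≈ -18.8894° ≤ 0, not a valid triangle

C = 25.21° (one solution)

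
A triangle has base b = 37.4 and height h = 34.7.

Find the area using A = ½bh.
A = ½·b·h = ½·37.4·34.7 = ½·1297.78 = 648.89

Area = 648.89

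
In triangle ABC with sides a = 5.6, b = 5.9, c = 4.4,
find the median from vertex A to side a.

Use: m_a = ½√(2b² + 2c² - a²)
m_a = ½√(2·5.9² + 2·4.4² − 5.6²) = ½√(2·34.81 + 2·19.36 − 31.36) = ½√(69.62 + 38.72 − 31.36) = ½√76.98
√76.98 ≈ 8.77382, so m_a ≈ 4.38691

m_a = 4.387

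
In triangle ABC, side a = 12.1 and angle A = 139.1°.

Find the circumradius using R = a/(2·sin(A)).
R = a/(2·sin(A)) = 12.1/(2·sin(139.1°))
sin(139.1°) ≈ 0.654741
R ≈ 12.1/(2·0.654741) = 12.1/1.30948 ≈ 9.2403

R = 9.24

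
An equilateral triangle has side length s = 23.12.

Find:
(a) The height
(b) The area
(a) The height splits the triangle into two 30-60-90 halves: h = s·√3/2 = 23.12·1.73205/2 ≈ 40.045/2 ≈ 20.0225
(b) Area = (√3/4)·s² = (√3/4)·23.12² = (√3/4)·534.5344 ≈ 0.433013·534.5344 ≈ 231.46

Height = 20.02, Area = 231.5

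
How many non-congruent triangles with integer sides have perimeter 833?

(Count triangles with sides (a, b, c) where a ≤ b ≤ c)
Let a ≤ b ≤ c with a + b + c = 833. The only binding inequality is a + b > c, i.e. 833 − c > c, so c < 833/2; and c ≥ 833/3 since c is the largest side.
So 278 ≤ c ≤ 416. For each c, b runs from ⌈(833 − c)/2⌉ up to c (then a = 833 − b − c satisfies 1 ≤ a ≤ b automatically), giving c − ⌈(833 − c)/2⌉ + 1 choices.
Summing over c: 1 + 3 + 4 + 6 + … + 207 + 208  (139 terms, c = 278, …, 416) = 14560
Check (closed form: nearest integer to p²/48 for even p, (p+3)²/48 for odd p): (833+3)²/48 = 836²/48 = 698896/48 ≈ 14560.33 → 14560

14560 triangles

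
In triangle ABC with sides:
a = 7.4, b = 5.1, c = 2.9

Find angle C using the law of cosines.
c² = a² + b² − 2ab·cos(C)  ⇒  cos(C) = (a² + b² − c²)/(2ab)
cos(C) = (7.4² + 5.1² − 2.9²)/(2·7.4·5.1) = (54.76 + 26.01 − 8.41)/75.48 = 72.36/75.48 ≈ 0.958665
C = arccos(0.958665) ≈ 16.5313°

C = 16.53°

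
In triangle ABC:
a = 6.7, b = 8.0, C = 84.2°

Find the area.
Two sides and the included angle (SAS): A = ½·a·b·sin(C) = ½·6.7·8.0·sin(84.2°)
sin(84.2°) ≈ 0.994881
A ≈ ½·53.6·0.994881 = 26.8·0.994881 ≈ 26.6628

Area = 26.66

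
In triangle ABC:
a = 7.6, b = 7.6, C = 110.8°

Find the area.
Two sides and the included angle (SAS): A = ½·a·b·sin(C) = ½·7.6·7.6·sin(110.8°)
sin(110.8°) ≈ 0.934826
A ≈ ½·57.76·0.934826 = 28.88·0.934826 ≈ 26.9978

Area = 27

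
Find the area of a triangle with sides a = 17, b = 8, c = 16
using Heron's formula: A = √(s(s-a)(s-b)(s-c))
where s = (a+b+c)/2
s = (17 + 8 + 16)/2 = 41/2 = 20.5
s − a = 3.5, s − b = 12.5, s − c = 4.5
s(s−a)(s−b)(s−c) = 20.5·3.5·12.5·4.5 = 4035.9375
Area = √4035.9375 ≈ 63.529

s = 20.5, Area = 63.53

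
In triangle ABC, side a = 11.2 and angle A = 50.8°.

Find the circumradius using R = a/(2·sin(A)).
R = a/(2·sin(A)) = 11.2/(2·sin(50.8°))
sin(50.8°) ≈ 0.774944
R ≈ 11.2/(2·0.774944) = 11.2/1.54989 ≈ 7.22632

R = 7.226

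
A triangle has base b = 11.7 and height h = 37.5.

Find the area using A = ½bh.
A = ½·b·h = ½·11.7·37.5 = ½·438.75 = 219.375

Area = 219.375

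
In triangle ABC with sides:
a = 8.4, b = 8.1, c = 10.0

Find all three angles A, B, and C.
Law of cosines for each angle (a² = 70.56, b² = 65.61, c² = 100):
cos(A) = (b² + c² − a²)/(2bc) = (65.61 + 100 − 70.56)/(2·8.1·10.0) = 95.05/162 ≈ 0.586728  ⇒  A ≈ 54.0748°
cos(B) = (a² + c² − b²)/(2ac) = (70.56 + 100 − 65.61)/(2·8.4·10.0) = 104.95/168 ≈ 0.624702  ⇒  B ≈ 51.3397°
cos(C) = (a² + b² − c²)/(2ab) = (70.56 + 65.61 − 100)/(2·8.4·8.1) = 36.17/136.08 ≈ 0.2658  ⇒  C ≈ 74.5855°
Check: A + B + C ≈ 180°

A = 54.07°, B = 51.34°, C = 74.59°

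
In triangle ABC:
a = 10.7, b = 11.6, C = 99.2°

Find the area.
Two sides and the included angle (SAS): A = ½·a·b·sin(C) = ½·10.7·11.6·sin(99.2°)
sin(99.2°) ≈ 0.987136
A ≈ ½·124.12·0.987136 = 62.06·0.987136 ≈ 61.2617

Area = 61.26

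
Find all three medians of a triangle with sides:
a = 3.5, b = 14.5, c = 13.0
Median formula: m_a = ½√(2b² + 2c² − a²) (and cyclically). a² = 12.25, b² = 210.25, c² = 169.
m_a = ½√(2·210.25 + 2·169 − 12.25) = ½√746.25 ≈ ½·27.3176 ≈ 13.6588
m_b = ½√(2·12.25 + 2·169 − 210.25) = ½√152.25 ≈ ½·12.339 ≈ 6.16948
m_c = ½√(2·12.25 + 2·210.25 − 169) = ½√276 ≈ ½·16.6132 ≈ 8.30662

m_a = 13.66, m_b = 6.169, m_c = 8.307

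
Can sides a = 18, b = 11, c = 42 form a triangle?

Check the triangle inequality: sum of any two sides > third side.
a + b vs c: 18 + 11 = 29 ≤ 42  ✗
a + c vs b: 18 + 42 = 60 > 11  ✓
b + c vs a: 11 + 42 = 53 > 18  ✓

No: 18 + 11 = 29 is not > 42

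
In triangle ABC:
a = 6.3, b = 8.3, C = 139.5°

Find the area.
Two sides and the included angle (SAS): A = ½·a·b·sin(C) = ½·6.3·8.3·sin(139.5°)
sin(139.5°) ≈ 0.649448
A ≈ ½·52.29·0.649448 = 26.145·0.649448 ≈ 16.9798

Area = 16.98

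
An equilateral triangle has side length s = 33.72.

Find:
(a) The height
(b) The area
(a) The height splits the triangle into two 30-60-90 halves: h = s·√3/2 = 33.72·1.73205/2 ≈ 58.4048/2 ≈ 29.2024
(b) Area = (√3/4)·s² = (√3/4)·33.72² = (√3/4)·1137.0384 ≈ 0.433013·1137.0384 ≈ 492.352

Height = 29.2, Area = 492.4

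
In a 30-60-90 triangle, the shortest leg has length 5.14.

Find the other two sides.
In a 30-60-90 triangle the sides are in ratio 1 : √3 : 2 (short leg : long leg : hypotenuse).
Long leg = 5.14·√3 ≈ 5.14·1.73205 ≈ 8.90274
Hypotenuse = 2·5.14 = 10.28

Long leg = 5.14√3 = 8.903, Hypotenuse = 10.28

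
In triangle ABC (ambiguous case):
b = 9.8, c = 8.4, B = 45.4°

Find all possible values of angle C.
b/sin(B) = c/sin(C)  ⇒  sin(C) = c·sin(B)/b = 8.4·sin(45.4°)/9.8
sin(45.4°) ≈ 0.712026
sin(C) ≈ 8.4·0.712026/9.8 ≈ 5.98102/9.8 ≈ 0.610308
Candidate 1: C₁ = arcsin(0.610308) ≈ 37.6118°  →  A = 180° − 45.4° − 37.6118° ≈ 96.9882° > 0, valid
Candidate 2: C₂ = 180° − C₁ ≈ 142.388°  →  A = 180° − 45.4° − 142.388° ≈ -7.7882° ≤ 0, not a valid triangle

C = 37.61° (one solution)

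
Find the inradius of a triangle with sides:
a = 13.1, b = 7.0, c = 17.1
r = Area/s where s is the semi-perimeter.
s = (13.1 + 7.0 + 17.1)/2 = 37.2/2 = 18.6
Area = √(s(s−a)(s−b)(s−c)) = √(18.6·5.5·11.6·1.5) ≈ √1780.02 ≈ 42.1903
r ≈ 42.1903/18.6 ≈ 2.26829

r = 2.268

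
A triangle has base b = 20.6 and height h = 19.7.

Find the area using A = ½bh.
A = ½·b·h = ½·20.6·19.7 = ½·405.82 = 202.91

Area = 202.91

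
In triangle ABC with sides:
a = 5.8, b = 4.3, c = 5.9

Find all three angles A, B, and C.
Law of cosines for each angle (a² = 33.64, b² = 18.49, c² = 34.81):
cos(A) = (b² + c² − a²)/(2bc) = (18.49 + 34.81 − 33.64)/(2·4.3·5.9) = 19.66/50.74 ≈ 0.387466  ⇒  A ≈ 67.2031°
cos(B) = (a² + c² − b²)/(2ac) = (33.64 + 34.81 − 18.49)/(2·5.8·5.9) = 49.96/68.44 ≈ 0.729982  ⇒  B ≈ 43.1151°
cos(C) = (a² + b² − c²)/(2ab) = (33.64 + 18.49 − 34.81)/(2·5.8·4.3) = 17.32/49.88 ≈ 0.347233  ⇒  C ≈ 69.6818°
Check: A + B + C ≈ 180°

A = 67.2°, B = 43.12°, C = 69.68°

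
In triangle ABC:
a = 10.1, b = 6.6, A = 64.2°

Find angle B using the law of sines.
a/sin(A) = b/sin(B)  ⇒  sin(B) = b·sin(A)/a = 6.6·sin(64.2°)/10.1
sin(64.2°) ≈ 0.900319
sin(B) ≈ 6.6·0.900319/10.1 ≈ 5.9421/10.1 ≈ 0.588327
B = arcsin(0.588327) ≈ 36.0384°
(Since b ≤ a we need B ≤ A, so the obtuse alternative 180° − 36.0384° ≈ 143.962° is rejected.)

B = 36.04°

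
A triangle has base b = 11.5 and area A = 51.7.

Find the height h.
A = ½·b·h  ⇒  h = 2A/b = 2·51.7/11.5 = 103.4/11.5 ≈ 8.9913

h = 8.991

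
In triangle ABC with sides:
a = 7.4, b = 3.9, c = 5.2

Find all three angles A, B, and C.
Law of cosines for each angle (a² = 54.76, b² = 15.21, c² = 27.04):
cos(A) = (b² + c² − a²)/(2bc) = (15.21 + 27.04 − 54.76)/(2·3.9·5.2) = -12.51/40.56 ≈ -0.308432  ⇒  A ≈ 107.965°
cos(B) = (a² + c² − b²)/(2ac) = (54.76 + 27.04 − 15.21)/(2·7.4·5.2) = 66.59/76.96 ≈ 0.865255  ⇒  B ≈ 30.0882°
cos(C) = (a² + b² − c²)/(2ab) = (54.76 + 15.21 − 27.04)/(2·7.4·3.9) = 42.93/57.72 ≈ 0.743763  ⇒  C ≈ 41.947°
Check: A + B + C ≈ 180°

A = 108°, B = 30.09°, C = 41.95°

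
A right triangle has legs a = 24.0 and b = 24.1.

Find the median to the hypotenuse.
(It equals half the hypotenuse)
Hypotenuse c = √(a² + b²) = √(576 + 580.81) = √1156.81 ≈ 34.0119
Median to hypotenuse = c/2 ≈ 34.0119/2 ≈ 17.006

Median = 17.01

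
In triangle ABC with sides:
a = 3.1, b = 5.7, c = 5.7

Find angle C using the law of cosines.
c² = a² + b² − 2ab·cos(C)  ⇒  cos(C) = (a² + b² − c²)/(2ab)
cos(C) = (3.1² + 5.7² − 5.7²)/(2·3.1·5.7) = (9.61 + 32.49 − 32.49)/35.34 = 9.61/35.34 ≈ 0.27193
C = arccos(0.27193) ≈ 74.2209°

C = 74.22°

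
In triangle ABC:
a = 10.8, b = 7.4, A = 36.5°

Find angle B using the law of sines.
a/sin(A) = b/sin(B)  ⇒  sin(B) = b·sin(A)/a = 7.4·sin(36.5°)/10.8
sin(36.5°) ≈ 0.594823
sin(B) ≈ 7.4·0.594823/10.8 ≈ 4.40169/10.8 ≈ 0.407564
B = arcsin(0.407564) ≈ 24.0519°
(Since b ≤ a we need B ≤ A, so the obtuse alternative 180° − 24.0519° ≈ 155.948° is rejected.)

B = 24.05°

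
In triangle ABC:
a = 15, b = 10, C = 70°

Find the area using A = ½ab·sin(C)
A = ½·a·b·sin(C) = ½·15·10·sin(70°)
sin(70°) ≈ 0.939693
A ≈ ½·150·0.939693 = 75·0.939693 ≈ 70.4769

Area = 70.48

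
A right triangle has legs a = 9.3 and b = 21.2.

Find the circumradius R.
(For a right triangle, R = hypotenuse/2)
Hypotenuse c = √(a² + b²) = √(86.49 + 449.44) = √535.93 ≈ 23.1502
R = c/2 ≈ 23.1502/2 ≈ 11.5751

R = 11.58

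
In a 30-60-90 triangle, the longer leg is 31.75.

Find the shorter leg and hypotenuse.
In a 30-60-90 triangle the sides are in ratio 1 : √3 : 2, so short leg = long leg/√3 and hypotenuse = 2·(short leg).
Short leg = 31.75/√3 ≈ 31.75/1.73205 ≈ 18.3309
Hypotenuse = 2·18.3309 ≈ 36.6617

Short leg = 18.33, Hypotenuse = 36.66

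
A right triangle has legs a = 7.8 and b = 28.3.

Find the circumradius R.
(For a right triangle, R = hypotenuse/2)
Hypotenuse c = √(a² + b²) = √(60.84 + 800.89) = √861.73 ≈ 29.3552
R = c/2 ≈ 29.3552/2 ≈ 14.6776

R = 14.68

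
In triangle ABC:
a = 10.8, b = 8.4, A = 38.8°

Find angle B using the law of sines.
a/sin(A) = b/sin(B)  ⇒  sin(B) = b·sin(A)/a = 8.4·sin(38.8°)/10.8
sin(38.8°) ≈ 0.626604
sin(B) ≈ 8.4·0.626604/10.8 ≈ 5.26347/10.8 ≈ 0.487359
B = arcsin(0.487359) ≈ 29.1671°
(Since b ≤ a we need B ≤ A, so the obtuse alternative 180° − 29.1671° ≈ 150.833° is rejected.)

B = 29.17°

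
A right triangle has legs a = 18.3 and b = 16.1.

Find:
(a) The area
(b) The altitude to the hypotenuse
(a) The legs are perpendicular, so Area = ½·a·b = ½·18.3·16.1 = ½·294.63 = 147.315
(b) Hypotenuse c = √(a² + b²) = √(334.89 + 259.21) = √594.1 ≈ 24.3742
    Area = ½·c·h_c  ⇒  h_c = 2·Area/c = 294.63/24.3742 ≈ 12.0878

Area = 147.315, h_c = 12.09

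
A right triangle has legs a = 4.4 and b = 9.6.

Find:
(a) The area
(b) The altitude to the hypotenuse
(a) The legs are perpendicular, so Area = ½·a·b = ½·4.4·9.6 = ½·42.24 = 21.12
(b) Hypotenuse c = √(a² + b²) = √(19.36 + 92.16) = √111.52 ≈ 10.5603
    Area = ½·c·h_c  ⇒  h_c = 2·Area/c = 42.24/10.5603 ≈ 3.99989

Area = 21.12, h_c = 4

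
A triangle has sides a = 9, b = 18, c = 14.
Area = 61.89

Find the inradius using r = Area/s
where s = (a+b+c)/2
s = (9 + 18 + 14)/2 = 41/2 = 20.5
r = Area/s = 61.89/20.5 ≈ 3.01902

r = 3.019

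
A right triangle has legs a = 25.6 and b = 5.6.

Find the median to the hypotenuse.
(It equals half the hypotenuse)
Hypotenuse c = √(a² + b²) = √(655.36 + 31.36) = √686.72 ≈ 26.2053
Median to hypotenuse = c/2 ≈ 26.2053/2 ≈ 13.1027

Median = 13.1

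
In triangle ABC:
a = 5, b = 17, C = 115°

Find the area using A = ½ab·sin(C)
A = ½·a·b·sin(C) = ½·5·17·sin(115°)
sin(115°) ≈ 0.906308
A ≈ ½·85·0.906308 = 42.5·0.906308 ≈ 38.5181

Area = 38.52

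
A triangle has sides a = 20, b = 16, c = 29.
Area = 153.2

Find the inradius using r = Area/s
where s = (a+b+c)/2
s = (20 + 16 + 29)/2 = 65/2 = 32.5
r = Area/s = 153.2/32.5 ≈ 4.71385

r = 4.714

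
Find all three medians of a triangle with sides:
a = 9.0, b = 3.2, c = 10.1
Median formula: m_a = ½√(2b² + 2c² − a²) (and cyclically). a² = 81, b² = 10.24, c² = 102.01.
m_a = ½√(2·10.24 + 2·102.01 − 81) = ½√143.5 ≈ ½·11.9791 ≈ 5.98957
m_b = ½√(2·81 + 2·102.01 − 10.24) = ½√355.78 ≈ ½·18.8621 ≈ 9.43107
m_c = ½√(2·81 + 2·10.24 − 102.01) = ½√80.47 ≈ ½·8.97051 ≈ 4.48525

m_a = 5.99, m_b = 9.431, m_c = 4.485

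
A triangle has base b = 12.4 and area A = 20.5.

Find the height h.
A = ½·b·h  ⇒  h = 2A/b = 2·20.5/12.4 = 41/12.4 ≈ 3.30645

h = 3.306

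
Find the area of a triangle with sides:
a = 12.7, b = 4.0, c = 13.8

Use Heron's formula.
s = (12.7 + 4.0 + 13.8)/2 = 30.5/2 = 15.25
s − a = 2.55, s − b = 11.25, s − c = 1.45
s(s−a)(s−b)(s−c) = 15.25·2.55·11.25·1.45 ≈ 634.352
Area = √634.352 ≈ 25.1864

Area = 25.19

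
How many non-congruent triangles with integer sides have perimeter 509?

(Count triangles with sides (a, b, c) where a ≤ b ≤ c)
Let a ≤ b ≤ c with a + b + c = 509. The only binding inequality is a + b > c, i.e. 509 − c > c, so c < 509/2; and c ≥ 509/3 since c is the largest side.
So 170 ≤ c ≤ 254. For each c, b runs from ⌈(509 − c)/2⌉ up to c (then a = 509 − b − c satisfies 1 ≤ a ≤ b automatically), giving c − ⌈(509 − c)/2⌉ + 1 choices.
Summing over c: 1 + 3 + 4 + 6 + … + 126 + 127  (85 terms, c = 170, …, 254) = 5461
Check (closed form: nearest integer to p²/48 for even p, (p+3)²/48 for odd p): (509+3)²/48 = 512²/48 = 262144/48 ≈ 5461.33 → 5461

5461 triangles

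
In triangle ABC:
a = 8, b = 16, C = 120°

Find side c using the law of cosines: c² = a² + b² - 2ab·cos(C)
c² = 8² + 16² − 2·8·16·cos(120°)
cos(120°) ≈ -0.5
c² ≈ 64 + 256 − 256·(-0.5) ≈ 320 + 128 ≈ 448
c ≈ √448 ≈ 21.166

c = 21.17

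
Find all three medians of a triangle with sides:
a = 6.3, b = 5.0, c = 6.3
Median formula: m_a = ½√(2b² + 2c² − a²) (and cyclically). a² = 39.69, b² = 25, c² = 39.69.
m_a = ½√(2·25 + 2·39.69 − 39.69) = ½√89.69 ≈ ½·9.47048 ≈ 4.73524
m_b = ½√(2·39.69 + 2·39.69 − 25) = ½√133.76 ≈ ½·11.5655 ≈ 5.78273
m_c = ½√(2·39.69 + 2·25 − 39.69) = ½√89.69 ≈ ½·9.47048 ≈ 4.73524

m_a = 4.735, m_b = 5.783, m_c = 4.735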